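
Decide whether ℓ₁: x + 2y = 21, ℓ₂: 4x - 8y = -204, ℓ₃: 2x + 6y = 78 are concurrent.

Yes

Intersecting ℓ₁ and ℓ₂: solving the 2×2 system gives (x, y) = (-15, 18).
Substitute into ℓ₃: (2)(-15) + (6)(18) = 78.
This equals 78, so (-15, 18) lies on all three lines and they are concurrent.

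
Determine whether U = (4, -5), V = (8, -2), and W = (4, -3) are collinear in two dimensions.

UV = (4, 3), UW = (0, 2).
If collinear, UW would be a scalar multiple of UV. But (4)·(2) ≠ (3)·(0) (difference 8), so they are not parallel; the points are not collinear.

No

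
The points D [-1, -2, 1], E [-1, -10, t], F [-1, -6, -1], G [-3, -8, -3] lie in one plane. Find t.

-3

The points are coplanar iff DE · (DF × DG) = 0.
Expanding, this is linear in t: (-8)t + (-24) = 0.
So t = -3.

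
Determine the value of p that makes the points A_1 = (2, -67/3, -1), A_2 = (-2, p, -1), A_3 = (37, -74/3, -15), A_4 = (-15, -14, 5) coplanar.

-23/3

The points are coplanar iff A_1A_2 · (A_1A_3 × A_1A_4) = 0.
Expanding, this is linear in p: (28)p + (644/3) = 0.
So p = -23/3.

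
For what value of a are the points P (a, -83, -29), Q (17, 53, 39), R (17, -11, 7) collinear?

Collinearity requires PQ × PR = 0; each component is linear in a.
The y-component gives (-32)a + (544) = 0, so a = 17.
The remaining components then also vanish.

17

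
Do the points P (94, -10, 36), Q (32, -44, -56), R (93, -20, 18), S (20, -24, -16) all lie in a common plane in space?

No

A normal to the plane through P, Q, R is n = PQ × PR = (-308, -1024, 586).
The plane has equation n·X = 2384. For S: n·S = 9040.
9040 ≠ 2384, so S is off the plane.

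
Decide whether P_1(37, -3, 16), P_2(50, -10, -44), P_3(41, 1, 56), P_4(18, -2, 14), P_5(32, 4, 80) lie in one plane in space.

No

The plane through P_1, P_2, P_3 has normal n = P_1P_2 × P_1P_3 = (-40, -760, 80) and equation n·P = 2080.
Checking the remaining points: n·P_4 = 1920, n·P_5 = 2080.
Since n·P_4 = 1920 ≠ 2080, P_4 is off the plane and the points are not all coplanar.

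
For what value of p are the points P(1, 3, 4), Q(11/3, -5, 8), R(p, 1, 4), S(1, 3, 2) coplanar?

5/3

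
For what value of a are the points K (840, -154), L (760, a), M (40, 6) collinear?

-138

The three points are collinear iff det[KL; KM] = 0.
This determinant is linear in a: (800)a + (110400) = 0, so a = -138.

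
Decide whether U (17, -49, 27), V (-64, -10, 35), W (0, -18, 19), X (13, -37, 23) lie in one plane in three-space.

No

The four points are coplanar iff the 3×3 determinant with rows UV, UW, UX is zero.
Rows: (-81, 39, 8), (-17, 31, -8), (-4, 12, -4).
Expanding along the first row: (-81)(-28) − (39)(36) + (8)(-80) = 224.
Nonzero ⇒ not coplanar.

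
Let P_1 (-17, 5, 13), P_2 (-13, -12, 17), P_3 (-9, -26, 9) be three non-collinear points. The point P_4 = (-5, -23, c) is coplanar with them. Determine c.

-67

The plane through P_1, P_2, P_3 has equation 192x + 48y + 12z = -2868.
Substituting P_4: (12)c + (-2064) = -2868, so c = -67.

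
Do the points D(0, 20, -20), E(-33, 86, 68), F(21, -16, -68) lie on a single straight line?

DE = (-33, 66, 88), DF = (21, -36, -48).
DE × DF = (0, 264, -198).
The cross product is nonzero, so the points do not lie on one line.

No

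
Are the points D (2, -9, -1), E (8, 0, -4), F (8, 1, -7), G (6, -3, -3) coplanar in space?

Yes

The four points are coplanar iff the 3×3 determinant with rows DE, DF, DG is zero.
Rows: (6, 9, -3), (6, 10, -6), (4, 6, -2).
Expanding along the first row: (6)(16) − (9)(12) + (-3)(-4) = 0.
Zero determinant ⇒ coplanar.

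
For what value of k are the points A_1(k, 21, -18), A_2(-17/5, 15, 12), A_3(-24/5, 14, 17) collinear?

Direction A_2A_3 = (-7/5, -1, 5). From the y-coordinate of A_1, the parameter along the line is τ = (21 − 15)/(-1) = -6.
Then k = (-17/5) + (-6)·(-7/5) = 5.

5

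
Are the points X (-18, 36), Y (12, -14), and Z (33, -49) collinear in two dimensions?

Yes

XY = (30, -50), XZ = (51, -85).
Checking proportionality: XZ = 17/10·XY, so the vectors are parallel and the points are collinear.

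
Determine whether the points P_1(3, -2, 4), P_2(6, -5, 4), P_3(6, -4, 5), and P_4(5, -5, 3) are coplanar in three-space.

Yes

A normal to the plane through P_1, P_2, P_3 is n = P_1P_2 × P_1P_3 = (-3, -3, 3).
The plane has equation n·P = 9. For P_4: n·P_4 = 9.
Equal, so P_4 lies in the plane and all four are coplanar.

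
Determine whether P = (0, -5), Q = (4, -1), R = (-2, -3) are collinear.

No

PQ = (4, 4), PR = (-2, 2).
det[PQ; PR] = (4)(2) − (4)(-2) = 16.
The determinant is nonzero, so they are not collinear.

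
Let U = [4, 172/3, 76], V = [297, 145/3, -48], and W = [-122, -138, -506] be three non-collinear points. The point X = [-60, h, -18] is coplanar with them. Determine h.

A normal to the plane is n = UV × UW = (-56950/3, 186150, -175100/3).
X lies in the plane iff n · UX = 0.
This gives (186150)h + (-3971200) = 0, so h = 64/3.

64/3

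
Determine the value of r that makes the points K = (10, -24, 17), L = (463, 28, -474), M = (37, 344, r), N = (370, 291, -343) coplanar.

The points are coplanar iff KL · (KM × KN) = 0.
Expanding, this is linear in r: (-123975)r + (3471300) = 0.
So r = 28.

28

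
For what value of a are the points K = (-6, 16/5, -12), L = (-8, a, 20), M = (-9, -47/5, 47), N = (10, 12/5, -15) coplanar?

-18/5

Normal to plane KMN: n = (85, 935, 204); plane equation n·P = 34.
Requiring n·L = 34: (935)a + (3400) = 34.
So a = -18/5.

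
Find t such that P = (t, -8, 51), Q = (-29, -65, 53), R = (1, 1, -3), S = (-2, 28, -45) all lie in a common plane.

34

Coplanarity ⇔ det[PQ; PR; PS] = 0.
Expanding, this is linear in t: (1260)t + (-42840) = 0.
So t = 34.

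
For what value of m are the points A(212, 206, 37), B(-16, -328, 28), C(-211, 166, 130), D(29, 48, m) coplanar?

Normal to plane ABC: n = (-50022, 25011, -216762); plane equation n·P = -13472592.
Requiring n·D = -13472592: (-216762)m + (-250110) = -13472592.
So m = 61.

61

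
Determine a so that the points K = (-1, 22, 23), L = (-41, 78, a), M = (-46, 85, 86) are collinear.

79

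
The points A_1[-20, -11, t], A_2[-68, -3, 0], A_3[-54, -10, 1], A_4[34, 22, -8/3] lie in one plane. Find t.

Coplanarity ⇔ det[A_1A_2; A_1A_3; A_1A_4] = 0.
Expanding, this is linear in t: (-1064)t + (4256/3) = 0.
So t = 4/3.

4/3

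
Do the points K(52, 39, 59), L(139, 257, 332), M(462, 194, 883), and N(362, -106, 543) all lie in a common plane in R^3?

Yes

With K as base: KL = (87, 218, 273), KM = (410, 155, 824), KN = (310, -145, 484).
KM × KN = (194500, 57000, -107500).
KL · (KM × KN) = 0.
The scalar triple product vanishes, so the four points are coplanar.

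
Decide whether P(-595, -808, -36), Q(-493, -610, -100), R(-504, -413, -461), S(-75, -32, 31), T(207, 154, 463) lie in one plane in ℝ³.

Yes

The plane through P, Q, R has normal n = PQ × PR = (-58870, 37526, 22272) and equation n·X = 3904850.
Checking the remaining points: n·S = 3904850, n·T = 3904850.
All equal 3904850, so all 5 points lie in one plane.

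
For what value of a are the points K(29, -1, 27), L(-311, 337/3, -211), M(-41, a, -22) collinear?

67/3

Collinearity requires KL × KM = 0; each component is linear in a.
The x-component gives (238)a + (-15946/3) = 0, so a = 67/3.
The remaining components then also vanish.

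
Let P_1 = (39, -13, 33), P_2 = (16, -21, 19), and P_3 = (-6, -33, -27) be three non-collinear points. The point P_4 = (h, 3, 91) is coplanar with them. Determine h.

70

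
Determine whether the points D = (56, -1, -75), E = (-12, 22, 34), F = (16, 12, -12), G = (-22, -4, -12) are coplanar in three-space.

Yes

A normal to the plane through D, E, F is n = DE × DF = (32, -76, 36).
The plane has equation n·P = -832. For G: n·G = -832.
Equal, so G lies in the plane and all four are coplanar.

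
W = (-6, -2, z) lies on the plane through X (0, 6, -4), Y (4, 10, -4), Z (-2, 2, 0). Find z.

0

The plane through X, Y, Z has equation 16x − 16y − 8z = -64.
Substituting W: (-8)z + (-64) = -64, so z = 0.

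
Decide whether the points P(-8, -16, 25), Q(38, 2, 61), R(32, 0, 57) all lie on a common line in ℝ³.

PQ = (46, 18, 36), PR = (40, 16, 32).
PQ × PR = (0, -32, 16).
The cross product is nonzero, so the points do not lie on one line.

No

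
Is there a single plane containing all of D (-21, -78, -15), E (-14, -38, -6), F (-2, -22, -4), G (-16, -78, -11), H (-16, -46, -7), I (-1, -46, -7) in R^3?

No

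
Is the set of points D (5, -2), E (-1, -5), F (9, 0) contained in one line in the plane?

Yes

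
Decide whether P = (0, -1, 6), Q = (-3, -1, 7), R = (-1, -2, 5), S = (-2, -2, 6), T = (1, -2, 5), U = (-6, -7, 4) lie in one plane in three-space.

The plane through P, Q, R has normal n = PQ × PR = (1, -4, 3) and equation n·X = 22.
Checking the remaining points: n·S = 24, n·T = 24, n·U = 34.
Since n·S = 24 ≠ 22, S is off the plane and the points are not all coplanar.

No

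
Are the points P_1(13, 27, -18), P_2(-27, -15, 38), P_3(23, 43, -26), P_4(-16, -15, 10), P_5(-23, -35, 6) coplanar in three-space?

The plane through P_1, P_2, P_3 has normal n = P_1P_2 × P_1P_3 = (-560, 240, -220) and equation n·P = 3160.
Checking the remaining points: n·P_4 = 3160, n·P_5 = 3160.
All equal 3160, so all 5 points lie in one plane.

Yes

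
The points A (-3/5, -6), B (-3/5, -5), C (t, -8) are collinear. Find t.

-3/5

Collinearity: (C − A) must be parallel to (B − A) = (0, 1).
Cross-multiplying the components: (t − (-3/5))·(1) = (-2)·(0).
Solving gives t = -3/5.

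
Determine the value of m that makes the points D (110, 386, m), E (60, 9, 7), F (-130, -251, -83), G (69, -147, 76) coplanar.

The points are coplanar iff DE · (DF × DG) = 0.
Expanding, this is linear in m: (-31980)m + (-2814240) = 0.
So m = -88.

-88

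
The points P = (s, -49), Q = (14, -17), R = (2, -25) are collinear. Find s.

-34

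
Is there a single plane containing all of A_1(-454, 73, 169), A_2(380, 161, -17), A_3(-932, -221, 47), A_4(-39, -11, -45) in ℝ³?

With A_1 as base: A_1A_2 = (834, 88, -186), A_1A_3 = (-478, -294, -122), A_1A_4 = (415, -84, -214).
A_1A_3 × A_1A_4 = (52668, -152922, 162162).
A_1A_2 · (A_1A_3 × A_1A_4) = 305844.
Since 305844 ≠ 0, the four points are not coplanar.

No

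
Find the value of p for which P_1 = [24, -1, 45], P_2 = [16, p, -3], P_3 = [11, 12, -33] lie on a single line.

Collinearity requires P_1P_2 × P_1P_3 = 0; each component is linear in p.
The x-component gives (-78)p + (546) = 0, so p = 7.
The remaining components then also vanish.

7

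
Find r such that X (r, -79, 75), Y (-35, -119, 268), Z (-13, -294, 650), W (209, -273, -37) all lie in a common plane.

The points are coplanar iff XY · (XZ × XW) = 0.
Expanding, this is linear in r: (-112203)r + (-336609) = 0.
So r = -3.

-3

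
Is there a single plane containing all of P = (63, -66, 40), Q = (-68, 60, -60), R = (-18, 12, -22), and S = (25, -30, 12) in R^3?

A normal to the plane through P, Q, R is n = PQ × PR = (-12, -22, -12).
The plane has equation n·X = 216. For S: n·S = 216.
Equal, so S lies in the plane and all four are coplanar.

Yes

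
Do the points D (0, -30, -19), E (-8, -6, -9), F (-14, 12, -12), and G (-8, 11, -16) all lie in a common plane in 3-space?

With D as base: DE = (-8, 24, 10), DF = (-14, 42, 7), DG = (-8, 41, 3).
DF × DG = (-161, -14, -238).
DE · (DF × DG) = -1428.
Since -1428 ≠ 0, the four points are not coplanar.

No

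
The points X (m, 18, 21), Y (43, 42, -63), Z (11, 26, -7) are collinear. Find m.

Direction YZ = (-32, -16, 56). From the y-coordinate of X, the parameter along the line is τ = (18 − 42)/(-16) = 3/2.
Then m = 43 + 3/2·(-32) = -5.

-5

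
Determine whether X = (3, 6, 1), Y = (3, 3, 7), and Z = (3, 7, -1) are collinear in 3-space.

XY = (0, -3, 6), XZ = (0, 1, -2).
Each component of XZ is -1/3 times the corresponding component of XY, so XZ = -1/3·XY and the points are collinear.

Yes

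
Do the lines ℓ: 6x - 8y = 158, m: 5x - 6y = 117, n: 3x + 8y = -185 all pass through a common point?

Yes

Lines aᵢx + bᵢy = cᵢ with pairwise distinct directions are concurrent exactly when det[aᵢ bᵢ cᵢ] = 0.
Here the determinant is 0.
It vanishes, so the lines are concurrent at (-3, -22).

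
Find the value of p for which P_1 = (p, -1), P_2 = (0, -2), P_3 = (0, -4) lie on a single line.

0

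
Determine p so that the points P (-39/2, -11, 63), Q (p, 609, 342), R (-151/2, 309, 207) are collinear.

-128

Direction PR = (-56, 320, 144). From the y-coordinate of Q, the parameter along the line is τ = (609 − (-11))/320 = 31/16.
Then p = (-39/2) + 31/16·(-56) = -128.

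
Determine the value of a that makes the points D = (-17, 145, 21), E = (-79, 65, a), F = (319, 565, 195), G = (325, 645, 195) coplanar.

-11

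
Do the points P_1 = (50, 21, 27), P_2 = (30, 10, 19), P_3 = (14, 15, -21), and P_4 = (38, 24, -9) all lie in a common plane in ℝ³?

The four points are coplanar iff the 3×3 determinant with rows P_1P_2, P_1P_3, P_1P_4 is zero.
Rows: (-20, -11, -8), (-36, -6, -48), (-12, 3, -36).
Expanding along the first row: (-20)(360) − (-11)(720) + (-8)(-180) = 2160.
Nonzero ⇒ not coplanar.

No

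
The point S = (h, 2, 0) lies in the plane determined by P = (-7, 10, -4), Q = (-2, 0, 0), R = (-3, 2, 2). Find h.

-3

Coplanarity requires PQ · (PR × PS) = 0.
PQ = (5, -10, 4), PR = (4, -8, 6); the triple product is linear in h with coefficient -28 and constant term -84.
Setting it to zero: h = -3.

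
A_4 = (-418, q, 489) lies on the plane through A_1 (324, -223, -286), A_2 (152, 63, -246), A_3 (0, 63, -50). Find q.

63

The plane through A_1, A_2, A_3 has equation 56056x + 27632y + 43472z = -432784.
Substituting A_4: (27632)q + (-2173600) = -432784, so q = 63.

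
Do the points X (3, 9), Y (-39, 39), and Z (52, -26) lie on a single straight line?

Yes

XY = (-42, 30), XZ = (49, -35).
det[XY; XZ] = (-42)(-35) − (30)(49) = 0.
The determinant is zero, so the points are collinear.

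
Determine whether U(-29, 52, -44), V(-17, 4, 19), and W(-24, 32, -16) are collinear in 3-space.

UV = (12, -48, 63), UW = (5, -20, 28).
UV × UW = (-84, -21, 0).
The cross product is nonzero, so the points do not lie on one line.

No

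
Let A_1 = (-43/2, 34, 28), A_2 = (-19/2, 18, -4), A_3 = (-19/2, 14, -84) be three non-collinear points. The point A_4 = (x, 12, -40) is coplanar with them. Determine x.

-6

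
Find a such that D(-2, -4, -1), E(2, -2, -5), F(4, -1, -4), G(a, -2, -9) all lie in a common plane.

2

Coplanarity ⇔ det[DE; DF; DG] = 0.
Expanding, this is linear in a: (6)a + (-12) = 0.
So a = 2.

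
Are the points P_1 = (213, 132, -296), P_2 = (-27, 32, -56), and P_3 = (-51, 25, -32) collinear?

P_1P_2 = (-240, -100, 240), P_1P_3 = (-264, -107, 264).
Comparing components 2 and 3: (-100)(264) − (240)(-107) = -720 ≠ 0, so P_1P_2 and P_1P_3 are not parallel and the points are not collinear.

No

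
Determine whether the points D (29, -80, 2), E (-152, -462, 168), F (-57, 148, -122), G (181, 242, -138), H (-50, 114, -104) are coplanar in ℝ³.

No

The plane through D, E, F has normal n = DE × DF = (9520, -36720, -74120) and equation n·P = 3065440.
Checking the remaining points: n·G = 3065440, n·H = 3046400.
Since n·H = 3046400 ≠ 3065440, H is off the plane and the points are not all coplanar.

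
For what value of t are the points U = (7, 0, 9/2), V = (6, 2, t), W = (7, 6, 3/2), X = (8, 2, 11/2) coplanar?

3/2

The points are coplanar iff UV · (UW × UX) = 0.
Expanding, this is linear in t: (-6)t + (9) = 0.
So t = 3/2.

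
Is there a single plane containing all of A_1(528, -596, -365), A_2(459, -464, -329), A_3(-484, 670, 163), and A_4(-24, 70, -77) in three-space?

With A_1 as base: A_1A_2 = (-69, 132, 36), A_1A_3 = (-1012, 1266, 528), A_1A_4 = (-552, 666, 288).
A_1A_3 × A_1A_4 = (12960, 0, 24840).
A_1A_2 · (A_1A_3 × A_1A_4) = 0.
The scalar triple product vanishes, so the four points are coplanar.

Yes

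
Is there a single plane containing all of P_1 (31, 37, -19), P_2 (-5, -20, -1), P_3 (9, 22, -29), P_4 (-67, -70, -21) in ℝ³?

Yes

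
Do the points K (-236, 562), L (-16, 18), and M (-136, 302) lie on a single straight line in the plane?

No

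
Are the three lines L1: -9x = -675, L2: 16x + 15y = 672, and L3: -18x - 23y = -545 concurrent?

Intersecting L1 and L2: solving the 2×2 system gives (x, y) = (75, -176/5).
Substitute into L3: (-18)(75) + (-23)(-176/5) = -2702/5.
But L3 requires -545 ≠ -2702/5, so the three lines have no common point.

No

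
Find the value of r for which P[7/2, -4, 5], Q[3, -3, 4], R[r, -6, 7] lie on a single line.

9/2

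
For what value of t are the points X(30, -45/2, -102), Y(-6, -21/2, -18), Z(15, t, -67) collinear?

-35/2

Direction XY = (-36, 12, 84). From the x-coordinate of Z, the parameter along the line is τ = (15 − 30)/(-36) = 5/12.
Then t = (-45/2) + 5/12·(12) = -35/2.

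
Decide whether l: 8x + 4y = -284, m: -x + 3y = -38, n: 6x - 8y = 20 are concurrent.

No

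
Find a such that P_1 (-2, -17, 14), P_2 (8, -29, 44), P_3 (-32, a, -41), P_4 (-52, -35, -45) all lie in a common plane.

-11

The points are coplanar iff P_1P_2 · (P_1P_3 × P_1P_4) = 0.
Expanding, this is linear in a: (910)a + (10010) = 0.
So a = -11.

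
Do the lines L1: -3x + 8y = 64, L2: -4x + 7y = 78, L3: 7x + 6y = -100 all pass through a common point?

Intersecting L1 and L2: solving the 2×2 system gives (x, y) = (-16, 2).
Substitute into L3: (7)(-16) + (6)(2) = -100.
This equals -100, so (-16, 2) lies on all three lines and they are concurrent.

Yes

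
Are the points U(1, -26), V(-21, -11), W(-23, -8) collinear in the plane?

No

UV = (-22, 15), UW = (-24, 18).
Twice the signed area of △UVW is (-22)(18) − (15)(-24) = -36.
The area is nonzero, so the three points are not collinear.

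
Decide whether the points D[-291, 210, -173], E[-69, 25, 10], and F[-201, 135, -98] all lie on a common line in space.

No

DE = (222, -185, 183), DF = (90, -75, 75).
Comparing components 2 and 3: (-185)(75) − (183)(-75) = -150 ≠ 0, so DE and DF are not parallel and the points are not collinear.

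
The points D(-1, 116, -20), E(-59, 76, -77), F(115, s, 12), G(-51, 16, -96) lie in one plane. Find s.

-4

The points are coplanar iff DE · (DF × DG) = 0.
Expanding, this is linear in s: (1558)s + (6232) = 0.
So s = -4.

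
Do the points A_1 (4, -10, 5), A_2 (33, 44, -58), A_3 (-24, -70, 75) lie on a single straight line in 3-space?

A_1A_2 = (29, 54, -63), A_1A_3 = (-28, -60, 70).
A_1A_2 × A_1A_3 = (0, -266, -228).
The cross product is nonzero, so the points do not lie on one line.

No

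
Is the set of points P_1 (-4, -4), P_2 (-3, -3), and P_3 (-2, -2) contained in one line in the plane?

Yes

P_1P_2 = (1, 1), P_1P_3 = (2, 2).
Checking proportionality: P_1P_3 = 2·P_1P_2, so the vectors are parallel and the points are collinear.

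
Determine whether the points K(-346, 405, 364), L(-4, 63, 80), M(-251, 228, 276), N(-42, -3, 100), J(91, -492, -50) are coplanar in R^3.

Yes

The plane through K, L, M has normal n = KL × KM = (-20172, 3116, -28044) and equation n·P = -1966524.
Checking the remaining points: n·N = -1966524, n·J = -1966524.
All equal -1966524, so all 5 points lie in one plane.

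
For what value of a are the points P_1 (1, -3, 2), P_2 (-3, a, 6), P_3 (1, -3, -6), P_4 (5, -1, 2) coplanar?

-5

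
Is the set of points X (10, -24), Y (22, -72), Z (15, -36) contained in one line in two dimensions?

XY = (12, -48), XZ = (5, -12).
det[XY; XZ] = (12)(-12) − (-48)(5) = 96.
The determinant is nonzero, so they are not collinear.

No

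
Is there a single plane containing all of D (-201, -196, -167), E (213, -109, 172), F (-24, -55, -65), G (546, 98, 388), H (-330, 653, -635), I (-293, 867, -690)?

Yes

The plane through D, E, F has normal n = DE × DF = (-38925, 17775, 42975) and equation n·P = -2836800.
Checking the remaining points: n·G = -2836800, n·H = -2836800, n·I = -2836800.
All equal -2836800, so all 6 points lie in one plane.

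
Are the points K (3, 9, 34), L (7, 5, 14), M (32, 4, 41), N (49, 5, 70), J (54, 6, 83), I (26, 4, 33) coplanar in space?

Yes

The plane through K, L, M has normal n = KL × KM = (-128, -608, 96) and equation n·P = -2592.
Checking the remaining points: n·N = -2592, n·J = -2592, n·I = -2592.
All equal -2592, so all 6 points lie in one plane.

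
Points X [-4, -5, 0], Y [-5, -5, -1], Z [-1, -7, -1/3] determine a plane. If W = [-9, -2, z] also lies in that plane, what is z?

0

A normal to the plane is n = XY × XZ = (-2, -10/3, 2).
W lies in the plane iff n · XW = 0.
This gives (2)z + (0) = 0, so z = 0.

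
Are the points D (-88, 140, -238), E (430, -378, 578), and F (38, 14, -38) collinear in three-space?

DE = (518, -518, 816), DF = (126, -126, 200).
DE × DF = (-784, -784, 0).
The cross product is nonzero, so the points do not lie on one line.

No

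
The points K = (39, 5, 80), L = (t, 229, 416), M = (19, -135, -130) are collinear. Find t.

71

Direction KM = (-20, -140, -210). From the y-coordinate of L, the parameter along the line is τ = (229 − 5)/(-140) = -8/5.
Then t = 39 + (-8/5)·(-20) = 71.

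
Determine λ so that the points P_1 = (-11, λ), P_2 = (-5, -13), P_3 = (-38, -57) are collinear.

-21

The three points are collinear iff det[P_1P_2; P_1P_3] = 0.
This determinant is linear in λ: (-33)λ + (-693) = 0, so λ = -21.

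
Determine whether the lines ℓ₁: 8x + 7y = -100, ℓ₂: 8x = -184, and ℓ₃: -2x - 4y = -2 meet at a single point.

Lines aᵢx + bᵢy = cᵢ with pairwise distinct directions are concurrent exactly when det[aᵢ bᵢ cᵢ] = 0.
Here the determinant is 0.
It vanishes, so the lines are concurrent at (-23, 12).

Yes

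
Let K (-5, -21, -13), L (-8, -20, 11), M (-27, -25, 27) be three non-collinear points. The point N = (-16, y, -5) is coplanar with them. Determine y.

-24

The plane through K, L, M has equation 136x − 408y + 34z = 7446.
Substituting N: (-408)y + (-2346) = 7446, so y = -24.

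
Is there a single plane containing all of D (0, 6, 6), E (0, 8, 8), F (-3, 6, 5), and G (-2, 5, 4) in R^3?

With D as base: DE = (0, 2, 2), DF = (-3, 0, -1), DG = (-2, -1, -2).
DF × DG = (-1, -4, 3).
DE · (DF × DG) = -2.
Since -2 ≠ 0, the four points are not coplanar.

No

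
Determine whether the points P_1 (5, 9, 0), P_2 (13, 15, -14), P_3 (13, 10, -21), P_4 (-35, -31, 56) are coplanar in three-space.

The four points are coplanar iff the 3×3 determinant with rows P_1P_2, P_1P_3, P_1P_4 is zero.
Rows: (8, 6, -14), (8, 1, -21), (-40, -40, 56).
Expanding along the first row: (8)(-784) − (6)(-392) + (-14)(-280) = 0.
Zero determinant ⇒ coplanar.

Yes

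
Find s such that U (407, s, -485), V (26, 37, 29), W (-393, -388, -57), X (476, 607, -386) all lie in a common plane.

556

The points are coplanar iff UV · (UW × UX) = 0.
Expanding, this is linear in s: (212585)s + (-118197260) = 0.
So s = 556.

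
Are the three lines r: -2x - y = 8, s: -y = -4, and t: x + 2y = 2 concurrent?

Yes

Intersecting r and s: solving the 2×2 system gives (x, y) = (-6, 4).
Substitute into t: (1)(-6) + (2)(4) = 2.
This equals 2, so (-6, 4) lies on all three lines and they are concurrent.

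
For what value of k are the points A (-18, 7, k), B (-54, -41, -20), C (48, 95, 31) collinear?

Direction BC = (102, 136, 51). From the x-coordinate of A, the parameter along the line is τ = (-18 − (-54))/102 = 6/17.
Then k = (-20) + 6/17·(51) = -2.

-2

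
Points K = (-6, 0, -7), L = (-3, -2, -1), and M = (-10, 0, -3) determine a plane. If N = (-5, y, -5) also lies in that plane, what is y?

-2/3

Coplanarity requires KL · (KM × KN) = 0.
KL = (3, -2, 6), KM = (-4, 0, 4); the triple product is linear in y with coefficient -36 and constant term -24.
Setting it to zero: y = -2/3.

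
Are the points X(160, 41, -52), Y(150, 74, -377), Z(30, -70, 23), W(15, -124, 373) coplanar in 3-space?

No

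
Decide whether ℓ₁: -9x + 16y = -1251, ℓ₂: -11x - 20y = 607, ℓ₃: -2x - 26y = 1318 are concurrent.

Yes

Intersecting ℓ₁ and ℓ₂: solving the 2×2 system gives (x, y) = (43, -54).
Substitute into ℓ₃: (-2)(43) + (-26)(-54) = 1318.
This equals 1318, so (43, -54) lies on all three lines and they are concurrent.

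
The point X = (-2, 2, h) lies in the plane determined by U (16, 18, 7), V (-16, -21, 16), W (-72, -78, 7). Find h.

Coplanarity requires UV · (UW × UX) = 0.
UV = (-32, -39, 9), UW = (-88, -96, 0); the triple product is linear in h with coefficient -360 and constant term -360.
Setting it to zero: h = -1.

-1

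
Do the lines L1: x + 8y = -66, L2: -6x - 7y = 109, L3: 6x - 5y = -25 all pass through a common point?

Intersecting L1 and L2: solving the 2×2 system gives (x, y) = (-10, -7).
Substitute into L3: (6)(-10) + (-5)(-7) = -25.
This equals -25, so (-10, -7) lies on all three lines and they are concurrent.

Yes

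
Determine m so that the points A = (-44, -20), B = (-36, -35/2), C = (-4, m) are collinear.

Collinearity: (C − A) must be parallel to (B − A) = (8, 5/2).
Cross-multiplying the components: (m − (-20))·(8) = (40)·(5/2).
Solving gives m = -15/2.

-15/2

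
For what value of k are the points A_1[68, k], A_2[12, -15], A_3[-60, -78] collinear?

34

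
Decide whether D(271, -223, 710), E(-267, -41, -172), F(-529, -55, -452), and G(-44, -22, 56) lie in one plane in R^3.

A normal to the plane through D, E, F is n = DE × DF = (-63308, 80444, 55216).
The plane has equation n·P = 4107880. For G: n·G = 4107880.
Equal, so G lies in the plane and all four are coplanar.

Yes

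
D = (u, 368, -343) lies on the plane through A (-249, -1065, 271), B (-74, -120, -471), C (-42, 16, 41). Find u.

A normal to the plane is n = AB × AC = (584752, -113344, -6440).
D lies in the plane iff n · AD = 0.
This gives (584752)u + (-12864544) = 0, so u = 22.

22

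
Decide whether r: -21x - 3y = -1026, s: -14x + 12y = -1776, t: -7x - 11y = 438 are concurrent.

The three lines meet at one point iff the augmented coefficient matrix [aᵢ bᵢ cᵢ] has rank < 3, i.e. its determinant vanishes.
Here the determinant is 0.
It vanishes, so the lines are concurrent at (60, -78).

Yes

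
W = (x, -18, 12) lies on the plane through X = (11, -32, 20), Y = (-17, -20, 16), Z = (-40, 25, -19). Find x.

-8

The plane through X, Y, Z has equation −240x − 888y − 984z = 6096.
Substituting W: (-240)x + (4176) = 6096, so x = -8.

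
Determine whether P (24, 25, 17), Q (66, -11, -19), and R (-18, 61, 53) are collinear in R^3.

PQ = (42, -36, -36), PR = (-42, 36, 36).
PQ × PR = (0, 0, 0).
The cross product vanishes, so the three points are collinear.

Yes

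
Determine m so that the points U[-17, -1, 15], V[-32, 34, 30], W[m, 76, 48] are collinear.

-50

Collinearity requires UV × UW = 0; each component is linear in m.
The y-component gives (15)m + (750) = 0, so m = -50.
The remaining components then also vanish.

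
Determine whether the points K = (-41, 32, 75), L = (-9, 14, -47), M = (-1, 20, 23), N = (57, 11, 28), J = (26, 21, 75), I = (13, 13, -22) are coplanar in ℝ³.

The plane through K, L, M has normal n = KL × KM = (-528, -3216, 336) and equation n·P = -56064.
Checking the remaining points: n·N = -56064, n·J = -56064, n·I = -56064.
All equal -56064, so all 6 points lie in one plane.

Yes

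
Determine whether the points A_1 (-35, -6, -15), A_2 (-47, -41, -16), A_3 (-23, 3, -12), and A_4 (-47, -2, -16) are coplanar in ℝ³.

No

With A_1 as base: A_1A_2 = (-12, -35, -1), A_1A_3 = (12, 9, 3), A_1A_4 = (-12, 4, -1).
A_1A_3 × A_1A_4 = (-21, -24, 156).
A_1A_2 · (A_1A_3 × A_1A_4) = 936.
Since 936 ≠ 0, the four points are not coplanar.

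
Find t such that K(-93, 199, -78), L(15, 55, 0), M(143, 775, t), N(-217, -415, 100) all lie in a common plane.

-640/3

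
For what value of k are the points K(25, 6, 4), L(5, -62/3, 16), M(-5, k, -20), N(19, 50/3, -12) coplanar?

6

Normal to plane KLN: n = (896/3, -392, -1120/3); plane equation n·P = 10864/3.
Requiring n·M = 10864/3: (-392)k + (17920/3) = 10864/3.
So k = 6.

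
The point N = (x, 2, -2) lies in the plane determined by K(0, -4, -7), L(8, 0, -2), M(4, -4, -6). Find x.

A normal to the plane is n = KL × KM = (4, 12, -16).
N lies in the plane iff n · KN = 0.
This gives (4)x + (-8) = 0, so x = 2.

2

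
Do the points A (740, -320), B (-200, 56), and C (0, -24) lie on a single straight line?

AB = (-940, 376), AC = (-740, 296).
Checking proportionality: AC = 37/47·AB, so the vectors are parallel and the points are collinear.

Yes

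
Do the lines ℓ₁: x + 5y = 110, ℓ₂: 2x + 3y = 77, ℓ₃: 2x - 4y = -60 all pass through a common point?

Lines aᵢx + bᵢy = cᵢ with pairwise distinct directions are concurrent exactly when det[aᵢ bᵢ cᵢ] = 0.
Here the determinant is -42.
Nonzero, so no common point exists.

No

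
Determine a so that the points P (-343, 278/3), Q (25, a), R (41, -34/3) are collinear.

The three points are collinear iff det[PQ; PR] = 0.
This determinant is linear in a: (-384)a + (-2688) = 0, so a = -7.

-7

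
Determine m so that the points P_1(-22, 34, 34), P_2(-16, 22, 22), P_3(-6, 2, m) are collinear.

2

Collinearity requires P_1P_2 × P_1P_3 = 0; each component is linear in m.
The x-component gives (-12)m + (24) = 0, so m = 2.
The remaining components then also vanish.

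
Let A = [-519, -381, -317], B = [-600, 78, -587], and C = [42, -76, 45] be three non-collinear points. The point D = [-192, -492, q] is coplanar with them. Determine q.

A normal to the plane is n = AB × AC = (248508, -122148, -282204).
D lies in the plane iff n · AD = 0.
This gives (-282204)q + (5361876) = 0, so q = 19.

19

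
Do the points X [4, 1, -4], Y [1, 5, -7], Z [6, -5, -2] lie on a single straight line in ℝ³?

XY = (-3, 4, -3), XZ = (2, -6, 2).
Comparing components 2 and 3: (4)(2) − (-3)(-6) = -10 ≠ 0, so XY and XZ are not parallel and the points are not collinear.

No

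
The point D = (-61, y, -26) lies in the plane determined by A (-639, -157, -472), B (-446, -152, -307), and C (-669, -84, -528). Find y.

Coplanarity requires AB · (AC × AD) = 0.
AB = (193, 5, 165), AC = (-30, 73, -56); the triple product is linear in y with coefficient 5858 and constant term 146450.
Setting it to zero: y = -25.

-25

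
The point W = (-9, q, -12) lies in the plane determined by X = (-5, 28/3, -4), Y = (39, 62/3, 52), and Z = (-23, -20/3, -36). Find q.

14/3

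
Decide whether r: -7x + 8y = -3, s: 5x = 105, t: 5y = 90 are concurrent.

Lines aᵢx + bᵢy = cᵢ with pairwise distinct directions are concurrent exactly when det[aᵢ bᵢ cᵢ] = 0.
Here the determinant is 0.
It vanishes, so the lines are concurrent at (21, 18).

Yes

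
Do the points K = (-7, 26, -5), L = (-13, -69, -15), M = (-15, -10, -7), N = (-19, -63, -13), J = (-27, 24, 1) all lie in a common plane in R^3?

No

The plane through K, L, M has normal n = KL × KM = (-170, 68, -544) and equation n·P = 5678.
Checking the remaining points: n·N = 6018, n·J = 5678.
Since n·N = 6018 ≠ 5678, N is off the plane and the points are not all coplanar.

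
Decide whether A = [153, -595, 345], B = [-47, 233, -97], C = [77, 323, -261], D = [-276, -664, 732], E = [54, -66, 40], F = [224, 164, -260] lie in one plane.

The plane through A, B, C has normal n = AB × AC = (-96012, -87608, -120672) and equation n·P = -4194916.
Checking the remaining points: n·D = -3660880, n·E = -4229400, n·F = -4499680.
Since n·D = -3660880 ≠ -4194916, D is off the plane and the points are not all coplanar.

No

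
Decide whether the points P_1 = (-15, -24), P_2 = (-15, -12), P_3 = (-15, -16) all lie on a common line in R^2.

Yes

P_1P_2 = (0, 12), P_1P_3 = (0, 8).
Twice the signed area of △P_1P_2P_3 is (0)(8) − (12)(0) = 0.
The triangle is degenerate (zero area), so the points are collinear.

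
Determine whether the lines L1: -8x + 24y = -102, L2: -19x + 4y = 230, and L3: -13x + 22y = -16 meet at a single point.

No

Lines aᵢx + bᵢy = cᵢ with pairwise distinct directions are concurrent exactly when det[aᵢ bᵢ cᵢ] = 0.
Here the determinant is -732.
Nonzero, so no common point exists.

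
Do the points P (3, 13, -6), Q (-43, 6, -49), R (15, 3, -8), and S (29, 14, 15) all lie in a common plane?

The four points are coplanar iff the 3×3 determinant with rows PQ, PR, PS is zero.
Rows: (-46, -7, -43), (12, -10, -2), (26, 1, 21).
Expanding along the first row: (-46)(-208) − (-7)(304) + (-43)(272) = 0.
Zero determinant ⇒ coplanar.

Yes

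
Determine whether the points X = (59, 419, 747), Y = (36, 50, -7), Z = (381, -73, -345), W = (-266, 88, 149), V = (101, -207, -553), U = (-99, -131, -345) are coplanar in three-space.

No

The plane through X, Y, Z has normal n = XY × XZ = (31980, -267904, 130134) and equation n·P = -13154858.
Checking the remaining points: n·W = -12692266, n·V = -13277994, n·U = -12966826.
Since n·W = -12692266 ≠ -13154858, W is off the plane and the points are not all coplanar.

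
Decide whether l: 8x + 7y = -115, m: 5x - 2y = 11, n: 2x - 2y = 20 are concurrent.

Intersecting l and m: solving the 2×2 system gives (x, y) = (-3, -13).
Substitute into n: (2)(-3) + (-2)(-13) = 20.
This equals 20, so (-3, -13) lies on all three lines and they are concurrent.

Yes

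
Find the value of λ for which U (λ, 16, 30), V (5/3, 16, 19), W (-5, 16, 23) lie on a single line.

-50/3

Direction VW = (-20/3, 0, 4). From the z-coordinate of U, the parameter along the line is τ = (30 − 19)/4 = 11/4.
Then λ = 5/3 + 11/4·(-20/3) = -50/3.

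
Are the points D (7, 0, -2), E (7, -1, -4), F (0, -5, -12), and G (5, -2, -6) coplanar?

Yes

The four points are coplanar iff the 3×3 determinant with rows DE, DF, DG is zero.
Rows: (0, -1, -2), (-7, -5, -10), (-2, -2, -4).
Expanding along the first row: (0)(0) − (-1)(8) + (-2)(4) = 0.
Zero determinant ⇒ coplanar.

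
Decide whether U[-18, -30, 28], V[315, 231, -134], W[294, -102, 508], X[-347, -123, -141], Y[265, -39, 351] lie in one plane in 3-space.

Yes

The plane through U, V, W has normal n = UV × UW = (113616, -210384, -105408) and equation n·P = 1315008.
Checking the remaining points: n·X = 1315008, n·Y = 1315008.
All equal 1315008, so all 5 points lie in one plane.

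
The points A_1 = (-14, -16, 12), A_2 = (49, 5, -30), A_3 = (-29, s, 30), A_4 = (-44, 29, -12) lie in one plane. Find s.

-31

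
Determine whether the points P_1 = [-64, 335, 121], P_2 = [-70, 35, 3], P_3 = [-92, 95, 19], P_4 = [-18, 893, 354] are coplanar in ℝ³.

A normal to the plane through P_1, P_2, P_3 is n = P_1P_2 × P_1P_3 = (2280, 2692, -6960).
The plane has equation n·P = -86260. For P_4: n·P_4 = -100924.
-100924 ≠ -86260, so P_4 is off the plane.

No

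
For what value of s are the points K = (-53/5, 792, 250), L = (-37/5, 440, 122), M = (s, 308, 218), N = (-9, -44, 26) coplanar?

Normal to plane KLN: n = (-28160, 512, -2112); plane equation n·P = 176000.
Requiring n·M = 176000: (-28160)s + (-302720) = 176000.
So s = -17.

-17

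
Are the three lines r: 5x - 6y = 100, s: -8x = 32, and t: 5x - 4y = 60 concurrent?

Yes

Lines aᵢx + bᵢy = cᵢ with pairwise distinct directions are concurrent exactly when det[aᵢ bᵢ cᵢ] = 0.
Here the determinant is 0.
It vanishes, so the lines are concurrent at (-4, -20).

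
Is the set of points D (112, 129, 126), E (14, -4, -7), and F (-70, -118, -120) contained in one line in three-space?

No

DE = (-98, -133, -133), DF = (-182, -247, -246).
DE × DF = (-133, 98, 0).
The cross product is nonzero, so the points do not lie on one line.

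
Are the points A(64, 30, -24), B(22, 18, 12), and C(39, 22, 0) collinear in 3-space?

No

AB = (-42, -12, 36), AC = (-25, -8, 24).
AB × AC = (0, 108, 36).
The cross product is nonzero, so the points do not lie on one line.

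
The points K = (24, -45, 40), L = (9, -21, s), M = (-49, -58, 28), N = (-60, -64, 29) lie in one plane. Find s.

Normal to plane KMN: n = (-85, 205, 295); plane equation n·P = 535.
Requiring n·L = 535: (295)s + (-5070) = 535.
So s = 19.

19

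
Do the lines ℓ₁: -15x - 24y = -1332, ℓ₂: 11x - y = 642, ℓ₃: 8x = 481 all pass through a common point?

No

The three lines meet at one point iff the augmented coefficient matrix [aᵢ bᵢ cᵢ] has rank < 3, i.e. its determinant vanishes.
Here the determinant is 279.
Nonzero, so no common point exists.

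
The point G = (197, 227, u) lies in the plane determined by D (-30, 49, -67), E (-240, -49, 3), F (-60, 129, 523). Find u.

302

The plane through D, E, F has equation −63420x + 121800y − 19740z = 9193380.
Substituting G: (-19740)u + (15154860) = 9193380, so u = 302.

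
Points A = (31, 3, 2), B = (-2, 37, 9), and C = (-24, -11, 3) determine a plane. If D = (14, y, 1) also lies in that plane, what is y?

The plane through A, B, C has equation 132x − 352y + 2332z = 7700.
Substituting D: (-352)y + (4180) = 7700, so y = -10.

-10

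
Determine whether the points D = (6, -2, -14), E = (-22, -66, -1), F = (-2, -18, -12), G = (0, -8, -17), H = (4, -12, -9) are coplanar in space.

Yes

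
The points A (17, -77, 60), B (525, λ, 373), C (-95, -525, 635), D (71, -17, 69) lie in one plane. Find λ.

363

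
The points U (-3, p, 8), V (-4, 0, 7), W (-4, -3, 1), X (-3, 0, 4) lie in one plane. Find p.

The points are coplanar iff UV · (UW × UX) = 0.
Expanding, this is linear in p: (6)p + (-12) = 0.
So p = 2.

2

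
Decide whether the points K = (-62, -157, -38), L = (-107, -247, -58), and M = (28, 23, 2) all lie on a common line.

KL = (-45, -90, -20), KM = (90, 180, 40).
KL × KM = (0, 0, 0).
The cross product vanishes, so the three points are collinear.

Yes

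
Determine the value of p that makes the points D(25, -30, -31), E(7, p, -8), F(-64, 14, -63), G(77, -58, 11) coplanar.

Coplanarity ⇔ det[DE; DF; DG] = 0.
Expanding, this is linear in p: (2074)p + (49776) = 0.
So p = -24.

-24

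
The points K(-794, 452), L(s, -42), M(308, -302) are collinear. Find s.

-72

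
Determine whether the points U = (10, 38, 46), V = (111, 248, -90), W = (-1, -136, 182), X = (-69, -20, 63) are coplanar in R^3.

No

A normal to the plane through U, V, W is n = UV × UW = (4896, -12240, -15264).
The plane has equation n·P = -1118304. For X: n·X = -1054656.
-1054656 ≠ -1118304, so X is off the plane.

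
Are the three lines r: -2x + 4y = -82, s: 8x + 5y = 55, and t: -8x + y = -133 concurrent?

Intersecting r and s: solving the 2×2 system gives (x, y) = (15, -13).
Substitute into t: (-8)(15) + (1)(-13) = -133.
This equals -133, so (15, -13) lies on all three lines and they are concurrent.

Yes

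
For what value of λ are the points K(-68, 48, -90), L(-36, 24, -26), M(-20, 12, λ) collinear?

6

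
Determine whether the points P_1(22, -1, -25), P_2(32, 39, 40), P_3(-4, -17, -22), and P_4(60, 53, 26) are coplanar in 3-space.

No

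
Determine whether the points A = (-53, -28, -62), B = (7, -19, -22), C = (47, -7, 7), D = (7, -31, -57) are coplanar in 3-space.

No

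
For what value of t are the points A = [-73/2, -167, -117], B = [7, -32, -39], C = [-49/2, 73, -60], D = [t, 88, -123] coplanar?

-77

Coplanarity ⇔ det[AB; AC; AD] = 0.
Expanding, this is linear in t: (-11025)t + (-848925) = 0.
So t = -77.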